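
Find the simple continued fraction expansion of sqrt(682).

[26; (8, 1, 2, 5, 2, 5, 2, 1, 8, 52)]

Write x_i = (sqrt(682) + m_i)/d_i with (m_0, d_0) = (0, 1). a_0 = floor(sqrt(682)) = 26, since 26^2 = 676 <= 682 < 729 = 27^2.
Iterate m_{i+1} = d_i*a_i - m_i, d_{i+1} = (682 - m_{i+1}^2)/d_i, a_{i+1} = floor((a_0 + m_{i+1})/d_{i+1}):
  m_1 = 1*26 - 0 = 26, d_1 = (682 - 26^2)/1 = 6/1 = 6, a_1 = floor((26 + 26)/6) = 8.
  m_2 = 6*8 - 26 = 22, d_2 = (682 - 22^2)/6 = 198/6 = 33, a_2 = floor((26 + 22)/33) = 1.
  m_3 = 33*1 - 22 = 11, d_3 = (682 - 11^2)/33 = 561/33 = 17, a_3 = floor((26 + 11)/17) = 2.
  m_4 = 17*2 - 11 = 23, d_4 = (682 - 23^2)/17 = 153/17 = 9, a_4 = floor((26 + 23)/9) = 5.
  m_5 = 9*5 - 23 = 22, d_5 = (682 - 22^2)/9 = 198/9 = 22, a_5 = floor((26 + 22)/22) = 2.
  m_6 = 22*2 - 22 = 22, d_6 = (682 - 22^2)/22 = 198/22 = 9, a_6 = floor((26 + 22)/9) = 5.
  m_7 = 9*5 - 22 = 23, d_7 = (682 - 23^2)/9 = 153/9 = 17, a_7 = floor((26 + 23)/17) = 2.
  m_8 = 17*2 - 23 = 11, d_8 = (682 - 11^2)/17 = 561/17 = 33, a_8 = floor((26 + 11)/33) = 1.
  m_9 = 33*1 - 11 = 22, d_9 = (682 - 22^2)/33 = 198/33 = 6, a_9 = floor((26 + 22)/6) = 8.
  m_10 = 6*8 - 22 = 26, d_10 = (682 - 26^2)/6 = 6/6 = 1, a_10 = floor((26 + 26)/1) = 52.
  m_11 = 1*52 - 26 = 26, d_11 = (682 - 26^2)/1 = 6/1 = 6: (m_11, d_11) = (m_1, d_1) = (26, 6), so from here the quotients repeat a_1, ..., a_10; the period length is 10.
Hence the expansion of sqrt(682) is a_0 = 26 followed by the repeating block 8, 1, 2, 5, 2, 5, 2, 1, 8, 52 (period 10).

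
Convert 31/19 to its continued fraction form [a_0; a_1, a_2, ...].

[1; 1, 1, 1, 2, 2]

Run the Euclidean algorithm on 31 and 19; the successive quotients are the partial quotients a_0, a_1, ... (each step inverts the fractional part left over by the previous one):
  31 = 1*19 + 12, so a_0 = 1.
  19 = 1*12 + 7, so a_1 = 1.
  12 = 1*7 + 5, so a_2 = 1.
  7 = 1*5 + 2, so a_3 = 1.
  5 = 2*2 + 1, so a_4 = 2.
  2 = 2*1 + 0, so a_5 = 2.
The remainder reaches 0 after 6 divisions, so the expansion has 6 partial quotients, read off in order.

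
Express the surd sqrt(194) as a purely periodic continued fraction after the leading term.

[13; (1, 12, 1, 26)]

Write x_i = (sqrt(194) + m_i)/d_i with (m_0, d_0) = (0, 1). a_0 = floor(sqrt(194)) = 13, since 13^2 = 169 <= 194 < 196 = 14^2.
Iterate m_{i+1} = d_i*a_i - m_i, d_{i+1} = (194 - m_{i+1}^2)/d_i, a_{i+1} = floor((a_0 + m_{i+1})/d_{i+1}):
  m_1 = 1*13 - 0 = 13, d_1 = (194 - 13^2)/1 = 25/1 = 25, a_1 = floor((13 + 13)/25) = 1.
  m_2 = 25*1 - 13 = 12, d_2 = (194 - 12^2)/25 = 50/25 = 2, a_2 = floor((13 + 12)/2) = 12.
  m_3 = 2*12 - 12 = 12, d_3 = (194 - 12^2)/2 = 50/2 = 25, a_3 = floor((13 + 12)/25) = 1.
  m_4 = 25*1 - 12 = 13, d_4 = (194 - 13^2)/25 = 25/25 = 1, a_4 = floor((13 + 13)/1) = 26.
  m_5 = 1*26 - 13 = 13, d_5 = (194 - 13^2)/1 = 25/1 = 25: (m_5, d_5) = (m_1, d_1) = (13, 25), so from here the quotients repeat a_1, ..., a_4; the period length is 4.
Hence the expansion of sqrt(194) is a_0 = 13 followed by the repeating block 1, 12, 1, 26 (period 4).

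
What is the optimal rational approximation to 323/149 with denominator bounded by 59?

13/6

Expand x = 323/149 as a continued fraction with the Euclidean algorithm:
  323 = 2*149 + 25, so a_0 = 2.
  149 = 5*25 + 24, so a_1 = 5.
  25 = 1*24 + 1, so a_2 = 1.
  24 = 24*1 + 0, so a_3 = 24.
so x = [2; 5, 1, 24].
Convergents (p_i = a_i*p_{i-1} + p_{i-2}, q_i = a_i*q_{i-1} + q_{i-2} with p_{-2}=0, p_{-1}=1, q_{-2}=1, q_{-1}=0), until the denominator exceeds 59:
  i=0: a_0=2, p_0 = 2*1 + 0 = 2, q_0 = 2*0 + 1 = 1.
  i=1: a_1=5, p_1 = 5*2 + 1 = 11, q_1 = 5*1 + 0 = 5.
  i=2: a_2=1, p_2 = 1*11 + 2 = 13, q_2 = 1*5 + 1 = 6.
  i=3: a_3=24, p_3 = 24*13 + 11 = 323, q_3 = 24*6 + 5 = 149.
q_3 = 149 > 59, so the last convergent with denominator <= 59 is p_2/q_2 = 13/6.
The closest fraction with denominator <= 59 is either p_2/q_2 or the intermediate fraction (k*p_2 + p_1)/(k*q_2 + q_1) with the largest k >= 1 whose denominator stays <= 59; these approach x as k grows, and every other convergent or intermediate fraction in range is farther away.
Largest k: floor((59 - q_1)/q_2) = floor((59 - 5)/6) = 9.
That gives (9*13 + 11)/(9*6 + 5) = 128/59.
Compare the errors: |x - 13/6| = |323*6 - 13*149|/(149*6) = 1/894, and |x - 128/59| = |323*59 - 128*149|/(149*59) = 15/8791.
Cross-multiplying, 1*8791 = 8791 < 13410 = 15*894, so 1/894 is smaller: the convergent 13/6 is closer to x than 128/59.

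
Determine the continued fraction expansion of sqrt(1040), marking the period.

[32; (4, 64)]

Write x_i = (sqrt(1040) + m_i)/d_i with (m_0, d_0) = (0, 1). a_0 = floor(sqrt(1040)) = 32, since 32^2 = 1024 <= 1040 < 1089 = 33^2.
Iterate m_{i+1} = d_i*a_i - m_i, d_{i+1} = (1040 - m_{i+1}^2)/d_i, a_{i+1} = floor((a_0 + m_{i+1})/d_{i+1}):
  m_1 = 1*32 - 0 = 32, d_1 = (1040 - 32^2)/1 = 16/1 = 16, a_1 = floor((32 + 32)/16) = 4.
  m_2 = 16*4 - 32 = 32, d_2 = (1040 - 32^2)/16 = 16/16 = 1, a_2 = floor((32 + 32)/1) = 64.
  m_3 = 1*64 - 32 = 32, d_3 = (1040 - 32^2)/1 = 16/1 = 16: (m_3, d_3) = (m_1, d_1) = (32, 16), so from here the quotients repeat a_1, a_2; the period length is 2.
Hence the expansion of sqrt(1040) is a_0 = 32 followed by the repeating block 4, 64 (period 2).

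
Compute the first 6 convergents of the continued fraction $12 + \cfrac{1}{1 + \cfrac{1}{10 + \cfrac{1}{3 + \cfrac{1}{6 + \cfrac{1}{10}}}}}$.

Using the convergent recurrence p_i = a_i*p_{i-1} + p_{i-2}, q_i = a_i*q_{i-1} + q_{i-2} with p_{-2}=0, p_{-1}=1, q_{-2}=1, q_{-1}=0:
  i=0: a_0=12, p_0 = 12*1 + 0 = 12, q_0 = 12*0 + 1 = 1.
  i=1: a_1=1, p_1 = 1*12 + 1 = 13, q_1 = 1*1 + 0 = 1.
  i=2: a_2=10, p_2 = 10*13 + 12 = 142, q_2 = 10*1 + 1 = 11.
  i=3: a_3=3, p_3 = 3*142 + 13 = 439, q_3 = 3*11 + 1 = 34.
  i=4: a_4=6, p_4 = 6*439 + 142 = 2776, q_4 = 6*34 + 11 = 215.
  i=5: a_5=10, p_5 = 10*2776 + 439 = 28199, q_5 = 10*215 + 34 = 2184.

12/1, 13/1, 142/11, 439/34, 2776/215, 28199/2184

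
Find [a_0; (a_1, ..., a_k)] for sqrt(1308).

Write x_i = (sqrt(1308) + m_i)/d_i with (m_0, d_0) = (0, 1). a_0 = floor(sqrt(1308)) = 36, since 36^2 = 1296 <= 1308 < 1369 = 37^2.
Iterate m_{i+1} = d_i*a_i - m_i, d_{i+1} = (1308 - m_{i+1}^2)/d_i, a_{i+1} = floor((a_0 + m_{i+1})/d_{i+1}):
  m_1 = 1*36 - 0 = 36, d_1 = (1308 - 36^2)/1 = 12/1 = 12, a_1 = floor((36 + 36)/12) = 6.
  m_2 = 12*6 - 36 = 36, d_2 = (1308 - 36^2)/12 = 12/12 = 1, a_2 = floor((36 + 36)/1) = 72.
  m_3 = 1*72 - 36 = 36, d_3 = (1308 - 36^2)/1 = 12/1 = 12: (m_3, d_3) = (m_1, d_1) = (36, 12), so from here the quotients repeat a_1, a_2; the period length is 2.
Hence the expansion of sqrt(1308) is a_0 = 36 followed by the repeating block 6, 72 (period 2).

[36; (6, 72)]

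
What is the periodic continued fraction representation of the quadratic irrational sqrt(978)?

Write x_i = (sqrt(978) + m_i)/d_i with (m_0, d_0) = (0, 1). a_0 = floor(sqrt(978)) = 31, since 31^2 = 961 <= 978 < 1024 = 32^2.
Iterate m_{i+1} = d_i*a_i - m_i, d_{i+1} = (978 - m_{i+1}^2)/d_i, a_{i+1} = floor((a_0 + m_{i+1})/d_{i+1}):
  m_1 = 1*31 - 0 = 31, d_1 = (978 - 31^2)/1 = 17/1 = 17, a_1 = floor((31 + 31)/17) = 3.
  m_2 = 17*3 - 31 = 20, d_2 = (978 - 20^2)/17 = 578/17 = 34, a_2 = floor((31 + 20)/34) = 1.
  m_3 = 34*1 - 20 = 14, d_3 = (978 - 14^2)/34 = 782/34 = 23, a_3 = floor((31 + 14)/23) = 1.
  m_4 = 23*1 - 14 = 9, d_4 = (978 - 9^2)/23 = 897/23 = 39, a_4 = floor((31 + 9)/39) = 1.
  m_5 = 39*1 - 9 = 30, d_5 = (978 - 30^2)/39 = 78/39 = 2, a_5 = floor((31 + 30)/2) = 30.
  m_6 = 2*30 - 30 = 30, d_6 = (978 - 30^2)/2 = 78/2 = 39, a_6 = floor((31 + 30)/39) = 1.
  m_7 = 39*1 - 30 = 9, d_7 = (978 - 9^2)/39 = 897/39 = 23, a_7 = floor((31 + 9)/23) = 1.
  m_8 = 23*1 - 9 = 14, d_8 = (978 - 14^2)/23 = 782/23 = 34, a_8 = floor((31 + 14)/34) = 1.
  m_9 = 34*1 - 14 = 20, d_9 = (978 - 20^2)/34 = 578/34 = 17, a_9 = floor((31 + 20)/17) = 3.
  m_10 = 17*3 - 20 = 31, d_10 = (978 - 31^2)/17 = 17/17 = 1, a_10 = floor((31 + 31)/1) = 62.
  m_11 = 1*62 - 31 = 31, d_11 = (978 - 31^2)/1 = 17/1 = 17: (m_11, d_11) = (m_1, d_1) = (31, 17), so from here the quotients repeat a_1, ..., a_10; the period length is 10.
Hence the expansion of sqrt(978) is a_0 = 31 followed by the repeating block 3, 1, 1, 1, 30, 1, 1, 1, 3, 62 (period 10).

[31; (3, 1, 1, 1, 30, 1, 1, 1, 3, 62)]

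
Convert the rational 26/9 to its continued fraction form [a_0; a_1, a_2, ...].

[2; 1, 8]

Run the Euclidean algorithm on 26 and 9; the successive quotients are the partial quotients a_0, a_1, ... (each step inverts the fractional part left over by the previous one):
  26 = 2*9 + 8, so a_0 = 2.
  9 = 1*8 + 1, so a_1 = 1.
  8 = 8*1 + 0, so a_2 = 8.
The remainder reaches 0 after 3 divisions, so the expansion has 3 partial quotients, read off in order.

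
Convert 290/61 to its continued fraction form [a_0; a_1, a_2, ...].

Run the Euclidean algorithm on 290 and 61; the successive quotients are the partial quotients a_0, a_1, ... (each step inverts the fractional part left over by the previous one):
  290 = 4*61 + 46, so a_0 = 4.
  61 = 1*46 + 15, so a_1 = 1.
  46 = 3*15 + 1, so a_2 = 3.
  15 = 15*1 + 0, so a_3 = 15.
The remainder reaches 0 after 4 divisions, so the expansion has 4 partial quotients, read off in order.

[4; 1, 3, 15]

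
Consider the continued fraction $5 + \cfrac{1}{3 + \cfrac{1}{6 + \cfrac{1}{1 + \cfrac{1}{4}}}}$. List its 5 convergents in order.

5/1, 16/3, 101/19, 117/22, 569/107

Using the convergent recurrence p_i = a_i*p_{i-1} + p_{i-2}, q_i = a_i*q_{i-1} + q_{i-2} with p_{-2}=0, p_{-1}=1, q_{-2}=1, q_{-1}=0:
  i=0: a_0=5, p_0 = 5*1 + 0 = 5, q_0 = 5*0 + 1 = 1.
  i=1: a_1=3, p_1 = 3*5 + 1 = 16, q_1 = 3*1 + 0 = 3.
  i=2: a_2=6, p_2 = 6*16 + 5 = 101, q_2 = 6*3 + 1 = 19.
  i=3: a_3=1, p_3 = 1*101 + 16 = 117, q_3 = 1*19 + 3 = 22.
  i=4: a_4=4, p_4 = 4*117 + 101 = 569, q_4 = 4*22 + 19 = 107.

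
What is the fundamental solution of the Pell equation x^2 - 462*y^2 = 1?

(x, y) = (43, 2)

First expand sqrt(462) as a continued fraction. With x_i = (sqrt(462) + m_i)/d_i and (m_0, d_0) = (0, 1): a_0 = floor(sqrt(462)) = 21, since 21^2 = 441 <= 462 < 484 = 22^2.
Iterate m_{i+1} = d_i*a_i - m_i, d_{i+1} = (462 - m_{i+1}^2)/d_i, a_{i+1} = floor((a_0 + m_{i+1})/d_{i+1}):
  m_1 = 1*21 - 0 = 21, d_1 = (462 - 21^2)/1 = 21/1 = 21, a_1 = floor((21 + 21)/21) = 2.
  m_2 = 21*2 - 21 = 21, d_2 = (462 - 21^2)/21 = 21/21 = 1, a_2 = floor((21 + 21)/1) = 42.
  m_3 = 1*42 - 21 = 21, d_3 = (462 - 21^2)/1 = 21/1 = 21: (m_3, d_3) = (m_1, d_1) = (21, 21), so from here the quotients repeat a_1, a_2; the period length is 2.
So sqrt(462) = [21; (2, 42)] with period length k = 2.
k is even, so the fundamental solution of x^2 - 462y^2 = 1 is (p_{k-1}, q_{k-1}) = (p_1, q_1); compute convergents through index 1.
Convergents (p_i = a_i*p_{i-1} + p_{i-2}, q_i = a_i*q_{i-1} + q_{i-2} with p_{-2}=0, p_{-1}=1, q_{-2}=1, q_{-1}=0):
  i=0: a_0=21, p_0 = 21*1 + 0 = 21, q_0 = 21*0 + 1 = 1.
  i=1: a_1=2, p_1 = 2*21 + 1 = 43, q_1 = 2*1 + 0 = 2.
Check: 43^2 - 462*2^2 = 1849 - 1848 = 1, so (x, y) = (43, 2) solves the equation, and by the theorem it is the least positive solution.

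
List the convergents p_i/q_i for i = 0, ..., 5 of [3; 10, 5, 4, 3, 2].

3/1, 31/10, 158/51, 663/214, 2147/693, 4957/1600

Using the convergent recurrence p_i = a_i*p_{i-1} + p_{i-2}, q_i = a_i*q_{i-1} + q_{i-2} with p_{-2}=0, p_{-1}=1, q_{-2}=1, q_{-1}=0:
  i=0: a_0=3, p_0 = 3*1 + 0 = 3, q_0 = 3*0 + 1 = 1.
  i=1: a_1=10, p_1 = 10*3 + 1 = 31, q_1 = 10*1 + 0 = 10.
  i=2: a_2=5, p_2 = 5*31 + 3 = 158, q_2 = 5*10 + 1 = 51.
  i=3: a_3=4, p_3 = 4*158 + 31 = 663, q_3 = 4*51 + 10 = 214.
  i=4: a_4=3, p_4 = 3*663 + 158 = 2147, q_4 = 3*214 + 51 = 693.
  i=5: a_5=2, p_5 = 2*2147 + 663 = 4957, q_5 = 2*693 + 214 = 1600.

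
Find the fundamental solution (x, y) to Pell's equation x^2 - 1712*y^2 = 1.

First expand sqrt(1712) as a continued fraction. With x_i = (sqrt(1712) + m_i)/d_i and (m_0, d_0) = (0, 1): a_0 = floor(sqrt(1712)) = 41, since 41^2 = 1681 <= 1712 < 1764 = 42^2.
Iterate m_{i+1} = d_i*a_i - m_i, d_{i+1} = (1712 - m_{i+1}^2)/d_i, a_{i+1} = floor((a_0 + m_{i+1})/d_{i+1}):
  m_1 = 1*41 - 0 = 41, d_1 = (1712 - 41^2)/1 = 31/1 = 31, a_1 = floor((41 + 41)/31) = 2.
  m_2 = 31*2 - 41 = 21, d_2 = (1712 - 21^2)/31 = 1271/31 = 41, a_2 = floor((41 + 21)/41) = 1.
  m_3 = 41*1 - 21 = 20, d_3 = (1712 - 20^2)/41 = 1312/41 = 32, a_3 = floor((41 + 20)/32) = 1.
  m_4 = 32*1 - 20 = 12, d_4 = (1712 - 12^2)/32 = 1568/32 = 49, a_4 = floor((41 + 12)/49) = 1.
  m_5 = 49*1 - 12 = 37, d_5 = (1712 - 37^2)/49 = 343/49 = 7, a_5 = floor((41 + 37)/7) = 11.
  m_6 = 7*11 - 37 = 40, d_6 = (1712 - 40^2)/7 = 112/7 = 16, a_6 = floor((41 + 40)/16) = 5.
  m_7 = 16*5 - 40 = 40, d_7 = (1712 - 40^2)/16 = 112/16 = 7, a_7 = floor((41 + 40)/7) = 11.
  m_8 = 7*11 - 40 = 37, d_8 = (1712 - 37^2)/7 = 343/7 = 49, a_8 = floor((41 + 37)/49) = 1.
  m_9 = 49*1 - 37 = 12, d_9 = (1712 - 12^2)/49 = 1568/49 = 32, a_9 = floor((41 + 12)/32) = 1.
  m_10 = 32*1 - 12 = 20, d_10 = (1712 - 20^2)/32 = 1312/32 = 41, a_10 = floor((41 + 20)/41) = 1.
  m_11 = 41*1 - 20 = 21, d_11 = (1712 - 21^2)/41 = 1271/41 = 31, a_11 = floor((41 + 21)/31) = 2.
  m_12 = 31*2 - 21 = 41, d_12 = (1712 - 41^2)/31 = 31/31 = 1, a_12 = floor((41 + 41)/1) = 82.
  m_13 = 1*82 - 41 = 41, d_13 = (1712 - 41^2)/1 = 31/1 = 31: (m_13, d_13) = (m_1, d_1) = (41, 31), so from here the quotients repeat a_1, ..., a_12; the period length is 12.
So sqrt(1712) = [41; (2, 1, 1, 1, 11, 5, 11, 1, 1, 1, 2, 82)] with period length k = 12.
k is even, so the fundamental solution of x^2 - 1712y^2 = 1 is (p_{k-1}, q_{k-1}) = (p_11, q_11); compute convergents through index 11.
Convergents (p_i = a_i*p_{i-1} + p_{i-2}, q_i = a_i*q_{i-1} + q_{i-2} with p_{-2}=0, p_{-1}=1, q_{-2}=1, q_{-1}=0):
  i=0: a_0=41, p_0 = 41*1 + 0 = 41, q_0 = 41*0 + 1 = 1.
  i=1: a_1=2, p_1 = 2*41 + 1 = 83, q_1 = 2*1 + 0 = 2.
  i=2: a_2=1, p_2 = 1*83 + 41 = 124, q_2 = 1*2 + 1 = 3.
  i=3: a_3=1, p_3 = 1*124 + 83 = 207, q_3 = 1*3 + 2 = 5.
  i=4: a_4=1, p_4 = 1*207 + 124 = 331, q_4 = 1*5 + 3 = 8.
  i=5: a_5=11, p_5 = 11*331 + 207 = 3848, q_5 = 11*8 + 5 = 93.
  i=6: a_6=5, p_6 = 5*3848 + 331 = 19571, q_6 = 5*93 + 8 = 473.
  i=7: a_7=11, p_7 = 11*19571 + 3848 = 219129, q_7 = 11*473 + 93 = 5296.
  i=8: a_8=1, p_8 = 1*219129 + 19571 = 238700, q_8 = 1*5296 + 473 = 5769.
  i=9: a_9=1, p_9 = 1*238700 + 219129 = 457829, q_9 = 1*5769 + 5296 = 11065.
  i=10: a_10=1, p_10 = 1*457829 + 238700 = 696529, q_10 = 1*11065 + 5769 = 16834.
  i=11: a_11=2, p_11 = 2*696529 + 457829 = 1850887, q_11 = 2*16834 + 11065 = 44733.
Check: 1850887^2 - 1712*44733^2 = 3425782686769 - 3425782686768 = 1, so (x, y) = (1850887, 44733) solves the equation, and by the theorem it is the least positive solution.

(x, y) = (1850887, 44733)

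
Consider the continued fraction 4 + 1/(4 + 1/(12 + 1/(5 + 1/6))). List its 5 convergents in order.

4/1, 17/4, 208/49, 1057/249, 6550/1543

Using the convergent recurrence p_i = a_i*p_{i-1} + p_{i-2}, q_i = a_i*q_{i-1} + q_{i-2} with p_{-2}=0, p_{-1}=1, q_{-2}=1, q_{-1}=0:
  i=0: a_0=4, p_0 = 4*1 + 0 = 4, q_0 = 4*0 + 1 = 1.
  i=1: a_1=4, p_1 = 4*4 + 1 = 17, q_1 = 4*1 + 0 = 4.
  i=2: a_2=12, p_2 = 12*17 + 4 = 208, q_2 = 12*4 + 1 = 49.
  i=3: a_3=5, p_3 = 5*208 + 17 = 1057, q_3 = 5*49 + 4 = 249.
  i=4: a_4=6, p_4 = 6*1057 + 208 = 6550, q_4 = 6*249 + 49 = 1543.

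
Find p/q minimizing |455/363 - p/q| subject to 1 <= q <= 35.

Expand x = 455/363 as a continued fraction with the Euclidean algorithm:
  455 = 1*363 + 92, so a_0 = 1.
  363 = 3*92 + 87, so a_1 = 3.
  92 = 1*87 + 5, so a_2 = 1.
  87 = 17*5 + 2, so a_3 = 17.
  5 = 2*2 + 1, so a_4 = 2.
  2 = 2*1 + 0, so a_5 = 2.
so x = [1; 3, 1, 17, 2, 2].
Convergents (p_i = a_i*p_{i-1} + p_{i-2}, q_i = a_i*q_{i-1} + q_{i-2} with p_{-2}=0, p_{-1}=1, q_{-2}=1, q_{-1}=0), until the denominator exceeds 35:
  i=0: a_0=1, p_0 = 1*1 + 0 = 1, q_0 = 1*0 + 1 = 1.
  i=1: a_1=3, p_1 = 3*1 + 1 = 4, q_1 = 3*1 + 0 = 3.
  i=2: a_2=1, p_2 = 1*4 + 1 = 5, q_2 = 1*3 + 1 = 4.
  i=3: a_3=17, p_3 = 17*5 + 4 = 89, q_3 = 17*4 + 3 = 71.
q_3 = 71 > 35, so the last convergent with denominator <= 35 is p_2/q_2 = 5/4.
The closest fraction with denominator <= 35 is either p_2/q_2 or the intermediate fraction (k*p_2 + p_1)/(k*q_2 + q_1) with the largest k >= 1 whose denominator stays <= 35; these approach x as k grows, and every other convergent or intermediate fraction in range is farther away.
Largest k: floor((35 - q_1)/q_2) = floor((35 - 3)/4) = 8.
That gives (8*5 + 4)/(8*4 + 3) = 44/35.
Compare the errors: |x - 5/4| = |455*4 - 5*363|/(363*4) = 5/1452, and |x - 44/35| = |455*35 - 44*363|/(363*35) = 47/12705.
Cross-multiplying, 5*12705 = 63525 < 68244 = 47*1452, so 5/1452 is smaller: the convergent 5/4 is closer to x than 44/35.

5/4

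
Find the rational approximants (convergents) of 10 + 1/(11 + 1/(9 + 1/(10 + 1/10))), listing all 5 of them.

Using the convergent recurrence p_i = a_i*p_{i-1} + p_{i-2}, q_i = a_i*q_{i-1} + q_{i-2} with p_{-2}=0, p_{-1}=1, q_{-2}=1, q_{-1}=0:
  i=0: a_0=10, p_0 = 10*1 + 0 = 10, q_0 = 10*0 + 1 = 1.
  i=1: a_1=11, p_1 = 11*10 + 1 = 111, q_1 = 11*1 + 0 = 11.
  i=2: a_2=9, p_2 = 9*111 + 10 = 1009, q_2 = 9*11 + 1 = 100.
  i=3: a_3=10, p_3 = 10*1009 + 111 = 10201, q_3 = 10*100 + 11 = 1011.
  i=4: a_4=10, p_4 = 10*10201 + 1009 = 103019, q_4 = 10*1011 + 100 = 10210.

10/1, 111/11, 1009/100, 10201/1011, 103019/10210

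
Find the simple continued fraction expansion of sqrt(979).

Write x_i = (sqrt(979) + m_i)/d_i with (m_0, d_0) = (0, 1). a_0 = floor(sqrt(979)) = 31, since 31^2 = 961 <= 979 < 1024 = 32^2.
Iterate m_{i+1} = d_i*a_i - m_i, d_{i+1} = (979 - m_{i+1}^2)/d_i, a_{i+1} = floor((a_0 + m_{i+1})/d_{i+1}):
  m_1 = 1*31 - 0 = 31, d_1 = (979 - 31^2)/1 = 18/1 = 18, a_1 = floor((31 + 31)/18) = 3.
  m_2 = 18*3 - 31 = 23, d_2 = (979 - 23^2)/18 = 450/18 = 25, a_2 = floor((31 + 23)/25) = 2.
  m_3 = 25*2 - 23 = 27, d_3 = (979 - 27^2)/25 = 250/25 = 10, a_3 = floor((31 + 27)/10) = 5.
  m_4 = 10*5 - 27 = 23, d_4 = (979 - 23^2)/10 = 450/10 = 45, a_4 = floor((31 + 23)/45) = 1.
  m_5 = 45*1 - 23 = 22, d_5 = (979 - 22^2)/45 = 495/45 = 11, a_5 = floor((31 + 22)/11) = 4.
  m_6 = 11*4 - 22 = 22, d_6 = (979 - 22^2)/11 = 495/11 = 45, a_6 = floor((31 + 22)/45) = 1.
  m_7 = 45*1 - 22 = 23, d_7 = (979 - 23^2)/45 = 450/45 = 10, a_7 = floor((31 + 23)/10) = 5.
  m_8 = 10*5 - 23 = 27, d_8 = (979 - 27^2)/10 = 250/10 = 25, a_8 = floor((31 + 27)/25) = 2.
  m_9 = 25*2 - 27 = 23, d_9 = (979 - 23^2)/25 = 450/25 = 18, a_9 = floor((31 + 23)/18) = 3.
  m_10 = 18*3 - 23 = 31, d_10 = (979 - 31^2)/18 = 18/18 = 1, a_10 = floor((31 + 31)/1) = 62.
  m_11 = 1*62 - 31 = 31, d_11 = (979 - 31^2)/1 = 18/1 = 18: (m_11, d_11) = (m_1, d_1) = (31, 18), so from here the quotients repeat a_1, ..., a_10; the period length is 10.
Hence the expansion of sqrt(979) is a_0 = 31 followed by the repeating block 3, 2, 5, 1, 4, 1, 5, 2, 3, 62 (period 10).

[31; (3, 2, 5, 1, 4, 1, 5, 2, 3, 62)]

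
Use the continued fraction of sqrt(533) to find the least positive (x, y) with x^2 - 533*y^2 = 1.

First expand sqrt(533) as a continued fraction. With x_i = (sqrt(533) + m_i)/d_i and (m_0, d_0) = (0, 1): a_0 = floor(sqrt(533)) = 23, since 23^2 = 529 <= 533 < 576 = 24^2.
Iterate m_{i+1} = d_i*a_i - m_i, d_{i+1} = (533 - m_{i+1}^2)/d_i, a_{i+1} = floor((a_0 + m_{i+1})/d_{i+1}):
  m_1 = 1*23 - 0 = 23, d_1 = (533 - 23^2)/1 = 4/1 = 4, a_1 = floor((23 + 23)/4) = 11.
  m_2 = 4*11 - 23 = 21, d_2 = (533 - 21^2)/4 = 92/4 = 23, a_2 = floor((23 + 21)/23) = 1.
  m_3 = 23*1 - 21 = 2, d_3 = (533 - 2^2)/23 = 529/23 = 23, a_3 = floor((23 + 2)/23) = 1.
  m_4 = 23*1 - 2 = 21, d_4 = (533 - 21^2)/23 = 92/23 = 4, a_4 = floor((23 + 21)/4) = 11.
  m_5 = 4*11 - 21 = 23, d_5 = (533 - 23^2)/4 = 4/4 = 1, a_5 = floor((23 + 23)/1) = 46.
  m_6 = 1*46 - 23 = 23, d_6 = (533 - 23^2)/1 = 4/1 = 4: (m_6, d_6) = (m_1, d_1) = (23, 4), so from here the quotients repeat a_1, ..., a_5; the period length is 5.
So sqrt(533) = [23; (11, 1, 1, 11, 46)] with period length k = 5.
k is odd, so (p_{k-1}, q_{k-1}) only solves x^2 - 533y^2 = -1 and the fundamental solution of x^2 - 533y^2 = 1 is (p_{2k-1}, q_{2k-1}) = (p_9, q_9); compute convergents through index 9, running through the period twice.
Convergents (p_i = a_i*p_{i-1} + p_{i-2}, q_i = a_i*q_{i-1} + q_{i-2} with p_{-2}=0, p_{-1}=1, q_{-2}=1, q_{-1}=0):
  i=0: a_0=23, p_0 = 23*1 + 0 = 23, q_0 = 23*0 + 1 = 1.
  i=1: a_1=11, p_1 = 11*23 + 1 = 254, q_1 = 11*1 + 0 = 11.
  i=2: a_2=1, p_2 = 1*254 + 23 = 277, q_2 = 1*11 + 1 = 12.
  i=3: a_3=1, p_3 = 1*277 + 254 = 531, q_3 = 1*12 + 11 = 23.
  i=4: a_4=11, p_4 = 11*531 + 277 = 6118, q_4 = 11*23 + 12 = 265.
  i=5: a_5=46, p_5 = 46*6118 + 531 = 281959, q_5 = 46*265 + 23 = 12213.
  i=6: a_6=11, p_6 = 11*281959 + 6118 = 3107667, q_6 = 11*12213 + 265 = 134608.
  i=7: a_7=1, p_7 = 1*3107667 + 281959 = 3389626, q_7 = 1*134608 + 12213 = 146821.
  i=8: a_8=1, p_8 = 1*3389626 + 3107667 = 6497293, q_8 = 1*146821 + 134608 = 281429.
  i=9: a_9=11, p_9 = 11*6497293 + 3389626 = 74859849, q_9 = 11*281429 + 146821 = 3242540.
Indeed p_4^2 - 533*q_4^2 = 37429924 - 37429925 = -1, not +1.
Check: 74859849^2 - 533*3242540^2 = 5603996992302801 - 5603996992302800 = 1, so (x, y) = (74859849, 3242540) solves the equation, and by the theorem it is the least positive solution.

(x, y) = (74859849, 3242540)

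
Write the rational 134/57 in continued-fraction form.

[2; 2, 1, 5, 1, 2]

Run the Euclidean algorithm on 134 and 57; the successive quotients are the partial quotients a_0, a_1, ... (each step inverts the fractional part left over by the previous one):
  134 = 2*57 + 20, so a_0 = 2.
  57 = 2*20 + 17, so a_1 = 2.
  20 = 1*17 + 3, so a_2 = 1.
  17 = 5*3 + 2, so a_3 = 5.
  3 = 1*2 + 1, so a_4 = 1.
  2 = 2*1 + 0, so a_5 = 2.
The remainder reaches 0 after 6 divisions, so the expansion has 6 partial quotients, read off in order.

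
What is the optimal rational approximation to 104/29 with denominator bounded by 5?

Expand x = 104/29 as a continued fraction with the Euclidean algorithm:
  104 = 3*29 + 17, so a_0 = 3.
  29 = 1*17 + 12, so a_1 = 1.
  17 = 1*12 + 5, so a_2 = 1.
  12 = 2*5 + 2, so a_3 = 2.
  5 = 2*2 + 1, so a_4 = 2.
  2 = 2*1 + 0, so a_5 = 2.
so x = [3; 1, 1, 2, 2, 2].
Convergents (p_i = a_i*p_{i-1} + p_{i-2}, q_i = a_i*q_{i-1} + q_{i-2} with p_{-2}=0, p_{-1}=1, q_{-2}=1, q_{-1}=0), until the denominator exceeds 5:
  i=0: a_0=3, p_0 = 3*1 + 0 = 3, q_0 = 3*0 + 1 = 1.
  i=1: a_1=1, p_1 = 1*3 + 1 = 4, q_1 = 1*1 + 0 = 1.
  i=2: a_2=1, p_2 = 1*4 + 3 = 7, q_2 = 1*1 + 1 = 2.
  i=3: a_3=2, p_3 = 2*7 + 4 = 18, q_3 = 2*2 + 1 = 5.
  i=4: a_4=2, p_4 = 2*18 + 7 = 43, q_4 = 2*5 + 2 = 12.
q_4 = 12 > 5, so the last convergent with denominator <= 5 is p_3/q_3 = 18/5.
The closest fraction with denominator <= 5 is either p_3/q_3 or the intermediate fraction (k*p_3 + p_2)/(k*q_3 + q_2) with the largest k >= 1 whose denominator stays <= 5; these approach x as k grows, and every other convergent or intermediate fraction in range is farther away.
Largest k: floor((5 - q_2)/q_3) = floor((5 - 2)/5) = 0.
Since k = 0, no intermediate fraction beyond p_3/q_3 has denominator <= 5, so the convergent 18/5 is the closest (its error is |104*5 - 18*29|/(29*5) = 2/145).

18/5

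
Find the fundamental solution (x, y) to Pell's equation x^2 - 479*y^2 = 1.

(x, y) = (2989440, 136591)

First expand sqrt(479) as a continued fraction. With x_i = (sqrt(479) + m_i)/d_i and (m_0, d_0) = (0, 1): a_0 = floor(sqrt(479)) = 21, since 21^2 = 441 <= 479 < 484 = 22^2.
Iterate m_{i+1} = d_i*a_i - m_i, d_{i+1} = (479 - m_{i+1}^2)/d_i, a_{i+1} = floor((a_0 + m_{i+1})/d_{i+1}):
  m_1 = 1*21 - 0 = 21, d_1 = (479 - 21^2)/1 = 38/1 = 38, a_1 = floor((21 + 21)/38) = 1.
  m_2 = 38*1 - 21 = 17, d_2 = (479 - 17^2)/38 = 190/38 = 5, a_2 = floor((21 + 17)/5) = 7.
  m_3 = 5*7 - 17 = 18, d_3 = (479 - 18^2)/5 = 155/5 = 31, a_3 = floor((21 + 18)/31) = 1.
  m_4 = 31*1 - 18 = 13, d_4 = (479 - 13^2)/31 = 310/31 = 10, a_4 = floor((21 + 13)/10) = 3.
  m_5 = 10*3 - 13 = 17, d_5 = (479 - 17^2)/10 = 190/10 = 19, a_5 = floor((21 + 17)/19) = 2.
  m_6 = 19*2 - 17 = 21, d_6 = (479 - 21^2)/19 = 38/19 = 2, a_6 = floor((21 + 21)/2) = 21.
  m_7 = 2*21 - 21 = 21, d_7 = (479 - 21^2)/2 = 38/2 = 19, a_7 = floor((21 + 21)/19) = 2.
  m_8 = 19*2 - 21 = 17, d_8 = (479 - 17^2)/19 = 190/19 = 10, a_8 = floor((21 + 17)/10) = 3.
  m_9 = 10*3 - 17 = 13, d_9 = (479 - 13^2)/10 = 310/10 = 31, a_9 = floor((21 + 13)/31) = 1.
  m_10 = 31*1 - 13 = 18, d_10 = (479 - 18^2)/31 = 155/31 = 5, a_10 = floor((21 + 18)/5) = 7.
  m_11 = 5*7 - 18 = 17, d_11 = (479 - 17^2)/5 = 190/5 = 38, a_11 = floor((21 + 17)/38) = 1.
  m_12 = 38*1 - 17 = 21, d_12 = (479 - 21^2)/38 = 38/38 = 1, a_12 = floor((21 + 21)/1) = 42.
  m_13 = 1*42 - 21 = 21, d_13 = (479 - 21^2)/1 = 38/1 = 38: (m_13, d_13) = (m_1, d_1) = (21, 38), so from here the quotients repeat a_1, ..., a_12; the period length is 12.
So sqrt(479) = [21; (1, 7, 1, 3, 2, 21, 2, 3, 1, 7, 1, 42)] with period length k = 12.
k is even, so the fundamental solution of x^2 - 479y^2 = 1 is (p_{k-1}, q_{k-1}) = (p_11, q_11); compute convergents through index 11.
Convergents (p_i = a_i*p_{i-1} + p_{i-2}, q_i = a_i*q_{i-1} + q_{i-2} with p_{-2}=0, p_{-1}=1, q_{-2}=1, q_{-1}=0):
  i=0: a_0=21, p_0 = 21*1 + 0 = 21, q_0 = 21*0 + 1 = 1.
  i=1: a_1=1, p_1 = 1*21 + 1 = 22, q_1 = 1*1 + 0 = 1.
  i=2: a_2=7, p_2 = 7*22 + 21 = 175, q_2 = 7*1 + 1 = 8.
  i=3: a_3=1, p_3 = 1*175 + 22 = 197, q_3 = 1*8 + 1 = 9.
  i=4: a_4=3, p_4 = 3*197 + 175 = 766, q_4 = 3*9 + 8 = 35.
  i=5: a_5=2, p_5 = 2*766 + 197 = 1729, q_5 = 2*35 + 9 = 79.
  i=6: a_6=21, p_6 = 21*1729 + 766 = 37075, q_6 = 21*79 + 35 = 1694.
  i=7: a_7=2, p_7 = 2*37075 + 1729 = 75879, q_7 = 2*1694 + 79 = 3467.
  i=8: a_8=3, p_8 = 3*75879 + 37075 = 264712, q_8 = 3*3467 + 1694 = 12095.
  i=9: a_9=1, p_9 = 1*264712 + 75879 = 340591, q_9 = 1*12095 + 3467 = 15562.
  i=10: a_10=7, p_10 = 7*340591 + 264712 = 2648849, q_10 = 7*15562 + 12095 = 121029.
  i=11: a_11=1, p_11 = 1*2648849 + 340591 = 2989440, q_11 = 1*121029 + 15562 = 136591.
Check: 2989440^2 - 479*136591^2 = 8936751513600 - 8936751513599 = 1, so (x, y) = (2989440, 136591) solves the equation, and by the theorem it is the least positive solution.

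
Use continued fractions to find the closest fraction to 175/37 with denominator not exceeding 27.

Expand x = 175/37 as a continued fraction with the Euclidean algorithm:
  175 = 4*37 + 27, so a_0 = 4.
  37 = 1*27 + 10, so a_1 = 1.
  27 = 2*10 + 7, so a_2 = 2.
  10 = 1*7 + 3, so a_3 = 1.
  7 = 2*3 + 1, so a_4 = 2.
  3 = 3*1 + 0, so a_5 = 3.
so x = [4; 1, 2, 1, 2, 3].
Convergents (p_i = a_i*p_{i-1} + p_{i-2}, q_i = a_i*q_{i-1} + q_{i-2} with p_{-2}=0, p_{-1}=1, q_{-2}=1, q_{-1}=0), until the denominator exceeds 27:
  i=0: a_0=4, p_0 = 4*1 + 0 = 4, q_0 = 4*0 + 1 = 1.
  i=1: a_1=1, p_1 = 1*4 + 1 = 5, q_1 = 1*1 + 0 = 1.
  i=2: a_2=2, p_2 = 2*5 + 4 = 14, q_2 = 2*1 + 1 = 3.
  i=3: a_3=1, p_3 = 1*14 + 5 = 19, q_3 = 1*3 + 1 = 4.
  i=4: a_4=2, p_4 = 2*19 + 14 = 52, q_4 = 2*4 + 3 = 11.
  i=5: a_5=3, p_5 = 3*52 + 19 = 175, q_5 = 3*11 + 4 = 37.
q_5 = 37 > 27, so the last convergent with denominator <= 27 is p_4/q_4 = 52/11.
The closest fraction with denominator <= 27 is either p_4/q_4 or the intermediate fraction (k*p_4 + p_3)/(k*q_4 + q_3) with the largest k >= 1 whose denominator stays <= 27; these approach x as k grows, and every other convergent or intermediate fraction in range is farther away.
Largest k: floor((27 - q_3)/q_4) = floor((27 - 4)/11) = 2.
That gives (2*52 + 19)/(2*11 + 4) = 123/26.
Compare the errors: |x - 52/11| = |175*11 - 52*37|/(37*11) = 1/407, and |x - 123/26| = |175*26 - 123*37|/(37*26) = 1/962.
Cross-multiplying, 1*407 = 407 < 962 = 1*962, so 1/962 is smaller: the intermediate fraction 123/26 is closer to x than 52/11.

123/26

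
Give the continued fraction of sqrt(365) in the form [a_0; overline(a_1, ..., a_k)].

Write x_i = (sqrt(365) + m_i)/d_i with (m_0, d_0) = (0, 1). a_0 = floor(sqrt(365)) = 19, since 19^2 = 361 <= 365 < 400 = 20^2.
Iterate m_{i+1} = d_i*a_i - m_i, d_{i+1} = (365 - m_{i+1}^2)/d_i, a_{i+1} = floor((a_0 + m_{i+1})/d_{i+1}):
  m_1 = 1*19 - 0 = 19, d_1 = (365 - 19^2)/1 = 4/1 = 4, a_1 = floor((19 + 19)/4) = 9.
  m_2 = 4*9 - 19 = 17, d_2 = (365 - 17^2)/4 = 76/4 = 19, a_2 = floor((19 + 17)/19) = 1.
  m_3 = 19*1 - 17 = 2, d_3 = (365 - 2^2)/19 = 361/19 = 19, a_3 = floor((19 + 2)/19) = 1.
  m_4 = 19*1 - 2 = 17, d_4 = (365 - 17^2)/19 = 76/19 = 4, a_4 = floor((19 + 17)/4) = 9.
  m_5 = 4*9 - 17 = 19, d_5 = (365 - 19^2)/4 = 4/4 = 1, a_5 = floor((19 + 19)/1) = 38.
  m_6 = 1*38 - 19 = 19, d_6 = (365 - 19^2)/1 = 4/1 = 4: (m_6, d_6) = (m_1, d_1) = (19, 4), so from here the quotients repeat a_1, ..., a_5; the period length is 5.
Hence the expansion of sqrt(365) is a_0 = 19 followed by the repeating block 9, 1, 1, 9, 38 (period 5).

[19; overline(9, 1, 1, 9, 38)]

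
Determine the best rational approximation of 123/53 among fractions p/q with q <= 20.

44/19

Expand x = 123/53 as a continued fraction with the Euclidean algorithm:
  123 = 2*53 + 17, so a_0 = 2.
  53 = 3*17 + 2, so a_1 = 3.
  17 = 8*2 + 1, so a_2 = 8.
  2 = 2*1 + 0, so a_3 = 2.
so x = [2; 3, 8, 2].
Convergents (p_i = a_i*p_{i-1} + p_{i-2}, q_i = a_i*q_{i-1} + q_{i-2} with p_{-2}=0, p_{-1}=1, q_{-2}=1, q_{-1}=0), until the denominator exceeds 20:
  i=0: a_0=2, p_0 = 2*1 + 0 = 2, q_0 = 2*0 + 1 = 1.
  i=1: a_1=3, p_1 = 3*2 + 1 = 7, q_1 = 3*1 + 0 = 3.
  i=2: a_2=8, p_2 = 8*7 + 2 = 58, q_2 = 8*3 + 1 = 25.
q_2 = 25 > 20, so the last convergent with denominator <= 20 is p_1/q_1 = 7/3.
The closest fraction with denominator <= 20 is either p_1/q_1 or the intermediate fraction (k*p_1 + p_0)/(k*q_1 + q_0) with the largest k >= 1 whose denominator stays <= 20; these approach x as k grows, and every other convergent or intermediate fraction in range is farther away.
Largest k: floor((20 - q_0)/q_1) = floor((20 - 1)/3) = 6.
That gives (6*7 + 2)/(6*3 + 1) = 44/19.
Compare the errors: |x - 7/3| = |123*3 - 7*53|/(53*3) = 2/159, and |x - 44/19| = |123*19 - 44*53|/(53*19) = 5/1007.
Cross-multiplying, 5*159 = 795 < 2014 = 2*1007, so 5/1007 is smaller: the intermediate fraction 44/19 is closer to x than 7/3.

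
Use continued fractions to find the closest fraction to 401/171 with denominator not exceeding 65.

Expand x = 401/171 as a continued fraction with the Euclidean algorithm:
  401 = 2*171 + 59, so a_0 = 2.
  171 = 2*59 + 53, so a_1 = 2.
  59 = 1*53 + 6, so a_2 = 1.
  53 = 8*6 + 5, so a_3 = 8.
  6 = 1*5 + 1, so a_4 = 1.
  5 = 5*1 + 0, so a_5 = 5.
so x = [2; 2, 1, 8, 1, 5].
Convergents (p_i = a_i*p_{i-1} + p_{i-2}, q_i = a_i*q_{i-1} + q_{i-2} with p_{-2}=0, p_{-1}=1, q_{-2}=1, q_{-1}=0), until the denominator exceeds 65:
  i=0: a_0=2, p_0 = 2*1 + 0 = 2, q_0 = 2*0 + 1 = 1.
  i=1: a_1=2, p_1 = 2*2 + 1 = 5, q_1 = 2*1 + 0 = 2.
  i=2: a_2=1, p_2 = 1*5 + 2 = 7, q_2 = 1*2 + 1 = 3.
  i=3: a_3=8, p_3 = 8*7 + 5 = 61, q_3 = 8*3 + 2 = 26.
  i=4: a_4=1, p_4 = 1*61 + 7 = 68, q_4 = 1*26 + 3 = 29.
  i=5: a_5=5, p_5 = 5*68 + 61 = 401, q_5 = 5*29 + 26 = 171.
q_5 = 171 > 65, so the last convergent with denominator <= 65 is p_4/q_4 = 68/29.
The closest fraction with denominator <= 65 is either p_4/q_4 or the intermediate fraction (k*p_4 + p_3)/(k*q_4 + q_3) with the largest k >= 1 whose denominator stays <= 65; these approach x as k grows, and every other convergent or intermediate fraction in range is farther away.
Largest k: floor((65 - q_3)/q_4) = floor((65 - 26)/29) = 1.
That gives (1*68 + 61)/(1*29 + 26) = 129/55.
Compare the errors: |x - 68/29| = |401*29 - 68*171|/(171*29) = 1/4959, and |x - 129/55| = |401*55 - 129*171|/(171*55) = 4/9405.
Cross-multiplying, 1*9405 = 9405 < 19836 = 4*4959, so 1/4959 is smaller: the convergent 68/29 is closer to x than 129/55.

68/29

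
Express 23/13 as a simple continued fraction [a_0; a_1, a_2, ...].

[1; 1, 3, 3]

Run the Euclidean algorithm on 23 and 13; the successive quotients are the partial quotients a_0, a_1, ... (each step inverts the fractional part left over by the previous one):
  23 = 1*13 + 10, so a_0 = 1.
  13 = 1*10 + 3, so a_1 = 1.
  10 = 3*3 + 1, so a_2 = 3.
  3 = 3*1 + 0, so a_3 = 3.
The remainder reaches 0 after 4 divisions, so the expansion has 4 partial quotients, read off in order.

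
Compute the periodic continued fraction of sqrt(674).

[25; (1, 24, 1, 50)]

Write x_i = (sqrt(674) + m_i)/d_i with (m_0, d_0) = (0, 1). a_0 = floor(sqrt(674)) = 25, since 25^2 = 625 <= 674 < 676 = 26^2.
Iterate m_{i+1} = d_i*a_i - m_i, d_{i+1} = (674 - m_{i+1}^2)/d_i, a_{i+1} = floor((a_0 + m_{i+1})/d_{i+1}):
  m_1 = 1*25 - 0 = 25, d_1 = (674 - 25^2)/1 = 49/1 = 49, a_1 = floor((25 + 25)/49) = 1.
  m_2 = 49*1 - 25 = 24, d_2 = (674 - 24^2)/49 = 98/49 = 2, a_2 = floor((25 + 24)/2) = 24.
  m_3 = 2*24 - 24 = 24, d_3 = (674 - 24^2)/2 = 98/2 = 49, a_3 = floor((25 + 24)/49) = 1.
  m_4 = 49*1 - 24 = 25, d_4 = (674 - 25^2)/49 = 49/49 = 1, a_4 = floor((25 + 25)/1) = 50.
  m_5 = 1*50 - 25 = 25, d_5 = (674 - 25^2)/1 = 49/1 = 49: (m_5, d_5) = (m_1, d_1) = (25, 49), so from here the quotients repeat a_1, ..., a_4; the period length is 4.
Hence the expansion of sqrt(674) is a_0 = 25 followed by the repeating block 1, 24, 1, 50 (period 4).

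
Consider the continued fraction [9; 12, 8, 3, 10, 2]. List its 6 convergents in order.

Using the convergent recurrence p_i = a_i*p_{i-1} + p_{i-2}, q_i = a_i*q_{i-1} + q_{i-2} with p_{-2}=0, p_{-1}=1, q_{-2}=1, q_{-1}=0:
  i=0: a_0=9, p_0 = 9*1 + 0 = 9, q_0 = 9*0 + 1 = 1.
  i=1: a_1=12, p_1 = 12*9 + 1 = 109, q_1 = 12*1 + 0 = 12.
  i=2: a_2=8, p_2 = 8*109 + 9 = 881, q_2 = 8*12 + 1 = 97.
  i=3: a_3=3, p_3 = 3*881 + 109 = 2752, q_3 = 3*97 + 12 = 303.
  i=4: a_4=10, p_4 = 10*2752 + 881 = 28401, q_4 = 10*303 + 97 = 3127.
  i=5: a_5=2, p_5 = 2*28401 + 2752 = 59554, q_5 = 2*3127 + 303 = 6557.

9/1, 109/12, 881/97, 2752/303, 28401/3127, 59554/6557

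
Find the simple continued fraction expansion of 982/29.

Run the Euclidean algorithm on 982 and 29; the successive quotients are the partial quotients a_0, a_1, ... (each step inverts the fractional part left over by the previous one):
  982 = 33*29 + 25, so a_0 = 33.
  29 = 1*25 + 4, so a_1 = 1.
  25 = 6*4 + 1, so a_2 = 6.
  4 = 4*1 + 0, so a_3 = 4.
The remainder reaches 0 after 4 divisions, so the expansion has 4 partial quotients, read off in order.

[33; 1, 6, 4]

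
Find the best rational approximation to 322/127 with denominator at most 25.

38/15

Expand x = 322/127 as a continued fraction with the Euclidean algorithm:
  322 = 2*127 + 68, so a_0 = 2.
  127 = 1*68 + 59, so a_1 = 1.
  68 = 1*59 + 9, so a_2 = 1.
  59 = 6*9 + 5, so a_3 = 6.
  9 = 1*5 + 4, so a_4 = 1.
  5 = 1*4 + 1, so a_5 = 1.
  4 = 4*1 + 0, so a_6 = 4.
so x = [2; 1, 1, 6, 1, 1, 4].
Convergents (p_i = a_i*p_{i-1} + p_{i-2}, q_i = a_i*q_{i-1} + q_{i-2} with p_{-2}=0, p_{-1}=1, q_{-2}=1, q_{-1}=0), until the denominator exceeds 25:
  i=0: a_0=2, p_0 = 2*1 + 0 = 2, q_0 = 2*0 + 1 = 1.
  i=1: a_1=1, p_1 = 1*2 + 1 = 3, q_1 = 1*1 + 0 = 1.
  i=2: a_2=1, p_2 = 1*3 + 2 = 5, q_2 = 1*1 + 1 = 2.
  i=3: a_3=6, p_3 = 6*5 + 3 = 33, q_3 = 6*2 + 1 = 13.
  i=4: a_4=1, p_4 = 1*33 + 5 = 38, q_4 = 1*13 + 2 = 15.
  i=5: a_5=1, p_5 = 1*38 + 33 = 71, q_5 = 1*15 + 13 = 28.
q_5 = 28 > 25, so the last convergent with denominator <= 25 is p_4/q_4 = 38/15.
The closest fraction with denominator <= 25 is either p_4/q_4 or the intermediate fraction (k*p_4 + p_3)/(k*q_4 + q_3) with the largest k >= 1 whose denominator stays <= 25; these approach x as k grows, and every other convergent or intermediate fraction in range is farther away.
Largest k: floor((25 - q_3)/q_4) = floor((25 - 13)/15) = 0.
Since k = 0, no intermediate fraction beyond p_4/q_4 has denominator <= 25, so the convergent 38/15 is the closest (its error is |322*15 - 38*127|/(127*15) = 4/1905).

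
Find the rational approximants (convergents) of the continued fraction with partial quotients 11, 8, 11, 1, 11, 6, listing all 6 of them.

Using the convergent recurrence p_i = a_i*p_{i-1} + p_{i-2}, q_i = a_i*q_{i-1} + q_{i-2} with p_{-2}=0, p_{-1}=1, q_{-2}=1, q_{-1}=0:
  i=0: a_0=11, p_0 = 11*1 + 0 = 11, q_0 = 11*0 + 1 = 1.
  i=1: a_1=8, p_1 = 8*11 + 1 = 89, q_1 = 8*1 + 0 = 8.
  i=2: a_2=11, p_2 = 11*89 + 11 = 990, q_2 = 11*8 + 1 = 89.
  i=3: a_3=1, p_3 = 1*990 + 89 = 1079, q_3 = 1*89 + 8 = 97.
  i=4: a_4=11, p_4 = 11*1079 + 990 = 12859, q_4 = 11*97 + 89 = 1156.
  i=5: a_5=6, p_5 = 6*12859 + 1079 = 78233, q_5 = 6*1156 + 97 = 7033.

11/1, 89/8, 990/89, 1079/97, 12859/1156, 78233/7033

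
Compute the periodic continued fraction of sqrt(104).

[10; (5, 20)]

Write x_i = (sqrt(104) + m_i)/d_i with (m_0, d_0) = (0, 1). a_0 = floor(sqrt(104)) = 10, since 10^2 = 100 <= 104 < 121 = 11^2.
Iterate m_{i+1} = d_i*a_i - m_i, d_{i+1} = (104 - m_{i+1}^2)/d_i, a_{i+1} = floor((a_0 + m_{i+1})/d_{i+1}):
  m_1 = 1*10 - 0 = 10, d_1 = (104 - 10^2)/1 = 4/1 = 4, a_1 = floor((10 + 10)/4) = 5.
  m_2 = 4*5 - 10 = 10, d_2 = (104 - 10^2)/4 = 4/4 = 1, a_2 = floor((10 + 10)/1) = 20.
  m_3 = 1*20 - 10 = 10, d_3 = (104 - 10^2)/1 = 4/1 = 4: (m_3, d_3) = (m_1, d_1) = (10, 4), so from here the quotients repeat a_1, a_2; the period length is 2.
Hence the expansion of sqrt(104) is a_0 = 10 followed by the repeating block 5, 20 (period 2).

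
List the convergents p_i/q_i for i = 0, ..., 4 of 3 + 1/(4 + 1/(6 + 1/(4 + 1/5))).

3/1, 13/4, 81/25, 337/104, 1766/545

Using the convergent recurrence p_i = a_i*p_{i-1} + p_{i-2}, q_i = a_i*q_{i-1} + q_{i-2} with p_{-2}=0, p_{-1}=1, q_{-2}=1, q_{-1}=0:
  i=0: a_0=3, p_0 = 3*1 + 0 = 3, q_0 = 3*0 + 1 = 1.
  i=1: a_1=4, p_1 = 4*3 + 1 = 13, q_1 = 4*1 + 0 = 4.
  i=2: a_2=6, p_2 = 6*13 + 3 = 81, q_2 = 6*4 + 1 = 25.
  i=3: a_3=4, p_3 = 4*81 + 13 = 337, q_3 = 4*25 + 4 = 104.
  i=4: a_4=5, p_4 = 5*337 + 81 = 1766, q_4 = 5*104 + 25 = 545.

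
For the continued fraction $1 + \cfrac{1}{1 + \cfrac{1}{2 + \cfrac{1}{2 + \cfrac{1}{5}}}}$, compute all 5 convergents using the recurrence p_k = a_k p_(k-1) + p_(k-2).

1/1, 2/1, 5/3, 12/7, 65/38

Using the convergent recurrence p_i = a_i*p_{i-1} + p_{i-2}, q_i = a_i*q_{i-1} + q_{i-2} with p_{-2}=0, p_{-1}=1, q_{-2}=1, q_{-1}=0:
  i=0: a_0=1, p_0 = 1*1 + 0 = 1, q_0 = 1*0 + 1 = 1.
  i=1: a_1=1, p_1 = 1*1 + 1 = 2, q_1 = 1*1 + 0 = 1.
  i=2: a_2=2, p_2 = 2*2 + 1 = 5, q_2 = 2*1 + 1 = 3.
  i=3: a_3=2, p_3 = 2*5 + 2 = 12, q_3 = 2*3 + 1 = 7.
  i=4: a_4=5, p_4 = 5*12 + 5 = 65, q_4 = 5*7 + 3 = 38.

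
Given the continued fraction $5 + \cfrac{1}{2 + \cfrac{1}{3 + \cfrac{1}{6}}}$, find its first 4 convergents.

Using the convergent recurrence p_i = a_i*p_{i-1} + p_{i-2}, q_i = a_i*q_{i-1} + q_{i-2} with p_{-2}=0, p_{-1}=1, q_{-2}=1, q_{-1}=0:
  i=0: a_0=5, p_0 = 5*1 + 0 = 5, q_0 = 5*0 + 1 = 1.
  i=1: a_1=2, p_1 = 2*5 + 1 = 11, q_1 = 2*1 + 0 = 2.
  i=2: a_2=3, p_2 = 3*11 + 5 = 38, q_2 = 3*2 + 1 = 7.
  i=3: a_3=6, p_3 = 6*38 + 11 = 239, q_3 = 6*7 + 2 = 44.

5/1, 11/2, 38/7, 239/44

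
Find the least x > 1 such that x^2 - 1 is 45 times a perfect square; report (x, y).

(x, y) = (161, 24)

First expand sqrt(45) as a continued fraction. With x_i = (sqrt(45) + m_i)/d_i and (m_0, d_0) = (0, 1): a_0 = floor(sqrt(45)) = 6, since 6^2 = 36 <= 45 < 49 = 7^2.
Iterate m_{i+1} = d_i*a_i - m_i, d_{i+1} = (45 - m_{i+1}^2)/d_i, a_{i+1} = floor((a_0 + m_{i+1})/d_{i+1}):
  m_1 = 1*6 - 0 = 6, d_1 = (45 - 6^2)/1 = 9/1 = 9, a_1 = floor((6 + 6)/9) = 1.
  m_2 = 9*1 - 6 = 3, d_2 = (45 - 3^2)/9 = 36/9 = 4, a_2 = floor((6 + 3)/4) = 2.
  m_3 = 4*2 - 3 = 5, d_3 = (45 - 5^2)/4 = 20/4 = 5, a_3 = floor((6 + 5)/5) = 2.
  m_4 = 5*2 - 5 = 5, d_4 = (45 - 5^2)/5 = 20/5 = 4, a_4 = floor((6 + 5)/4) = 2.
  m_5 = 4*2 - 5 = 3, d_5 = (45 - 3^2)/4 = 36/4 = 9, a_5 = floor((6 + 3)/9) = 1.
  m_6 = 9*1 - 3 = 6, d_6 = (45 - 6^2)/9 = 9/9 = 1, a_6 = floor((6 + 6)/1) = 12.
  m_7 = 1*12 - 6 = 6, d_7 = (45 - 6^2)/1 = 9/1 = 9: (m_7, d_7) = (m_1, d_1) = (6, 9), so from here the quotients repeat a_1, ..., a_6; the period length is 6.
So sqrt(45) = [6; (1, 2, 2, 2, 1, 12)] with period length k = 6.
k is even, so the fundamental solution of x^2 - 45y^2 = 1 is (p_{k-1}, q_{k-1}) = (p_5, q_5); compute convergents through index 5.
Convergents (p_i = a_i*p_{i-1} + p_{i-2}, q_i = a_i*q_{i-1} + q_{i-2} with p_{-2}=0, p_{-1}=1, q_{-2}=1, q_{-1}=0):
  i=0: a_0=6, p_0 = 6*1 + 0 = 6, q_0 = 6*0 + 1 = 1.
  i=1: a_1=1, p_1 = 1*6 + 1 = 7, q_1 = 1*1 + 0 = 1.
  i=2: a_2=2, p_2 = 2*7 + 6 = 20, q_2 = 2*1 + 1 = 3.
  i=3: a_3=2, p_3 = 2*20 + 7 = 47, q_3 = 2*3 + 1 = 7.
  i=4: a_4=2, p_4 = 2*47 + 20 = 114, q_4 = 2*7 + 3 = 17.
  i=5: a_5=1, p_5 = 1*114 + 47 = 161, q_5 = 1*17 + 7 = 24.
Check: 161^2 - 45*24^2 = 25921 - 25920 = 1, so (x, y) = (161, 24) solves the equation, and by the theorem it is the least positive solution.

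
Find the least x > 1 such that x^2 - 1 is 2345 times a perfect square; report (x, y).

(x, y) = (15129001, 312420)

First expand sqrt(2345) as a continued fraction. With x_i = (sqrt(2345) + m_i)/d_i and (m_0, d_0) = (0, 1): a_0 = floor(sqrt(2345)) = 48, since 48^2 = 2304 <= 2345 < 2401 = 49^2.
Iterate m_{i+1} = d_i*a_i - m_i, d_{i+1} = (2345 - m_{i+1}^2)/d_i, a_{i+1} = floor((a_0 + m_{i+1})/d_{i+1}):
  m_1 = 1*48 - 0 = 48, d_1 = (2345 - 48^2)/1 = 41/1 = 41, a_1 = floor((48 + 48)/41) = 2.
  m_2 = 41*2 - 48 = 34, d_2 = (2345 - 34^2)/41 = 1189/41 = 29, a_2 = floor((48 + 34)/29) = 2.
  m_3 = 29*2 - 34 = 24, d_3 = (2345 - 24^2)/29 = 1769/29 = 61, a_3 = floor((48 + 24)/61) = 1.
  m_4 = 61*1 - 24 = 37, d_4 = (2345 - 37^2)/61 = 976/61 = 16, a_4 = floor((48 + 37)/16) = 5.
  m_5 = 16*5 - 37 = 43, d_5 = (2345 - 43^2)/16 = 496/16 = 31, a_5 = floor((48 + 43)/31) = 2.
  m_6 = 31*2 - 43 = 19, d_6 = (2345 - 19^2)/31 = 1984/31 = 64, a_6 = floor((48 + 19)/64) = 1.
  m_7 = 64*1 - 19 = 45, d_7 = (2345 - 45^2)/64 = 320/64 = 5, a_7 = floor((48 + 45)/5) = 18.
  m_8 = 5*18 - 45 = 45, d_8 = (2345 - 45^2)/5 = 320/5 = 64, a_8 = floor((48 + 45)/64) = 1.
  m_9 = 64*1 - 45 = 19, d_9 = (2345 - 19^2)/64 = 1984/64 = 31, a_9 = floor((48 + 19)/31) = 2.
  m_10 = 31*2 - 19 = 43, d_10 = (2345 - 43^2)/31 = 496/31 = 16, a_10 = floor((48 + 43)/16) = 5.
  m_11 = 16*5 - 43 = 37, d_11 = (2345 - 37^2)/16 = 976/16 = 61, a_11 = floor((48 + 37)/61) = 1.
  m_12 = 61*1 - 37 = 24, d_12 = (2345 - 24^2)/61 = 1769/61 = 29, a_12 = floor((48 + 24)/29) = 2.
  m_13 = 29*2 - 24 = 34, d_13 = (2345 - 34^2)/29 = 1189/29 = 41, a_13 = floor((48 + 34)/41) = 2.
  m_14 = 41*2 - 34 = 48, d_14 = (2345 - 48^2)/41 = 41/41 = 1, a_14 = floor((48 + 48)/1) = 96.
  m_15 = 1*96 - 48 = 48, d_15 = (2345 - 48^2)/1 = 41/1 = 41: (m_15, d_15) = (m_1, d_1) = (48, 41), so from here the quotients repeat a_1, ..., a_14; the period length is 14.
So sqrt(2345) = [48; (2, 2, 1, 5, 2, 1, 18, 1, 2, 5, 1, 2, 2, 96)] with period length k = 14.
k is even, so the fundamental solution of x^2 - 2345y^2 = 1 is (p_{k-1}, q_{k-1}) = (p_13, q_13); compute convergents through index 13.
Convergents (p_i = a_i*p_{i-1} + p_{i-2}, q_i = a_i*q_{i-1} + q_{i-2} with p_{-2}=0, p_{-1}=1, q_{-2}=1, q_{-1}=0):
  i=0: a_0=48, p_0 = 48*1 + 0 = 48, q_0 = 48*0 + 1 = 1.
  i=1: a_1=2, p_1 = 2*48 + 1 = 97, q_1 = 2*1 + 0 = 2.
  i=2: a_2=2, p_2 = 2*97 + 48 = 242, q_2 = 2*2 + 1 = 5.
  i=3: a_3=1, p_3 = 1*242 + 97 = 339, q_3 = 1*5 + 2 = 7.
  i=4: a_4=5, p_4 = 5*339 + 242 = 1937, q_4 = 5*7 + 5 = 40.
  i=5: a_5=2, p_5 = 2*1937 + 339 = 4213, q_5 = 2*40 + 7 = 87.
  i=6: a_6=1, p_6 = 1*4213 + 1937 = 6150, q_6 = 1*87 + 40 = 127.
  i=7: a_7=18, p_7 = 18*6150 + 4213 = 114913, q_7 = 18*127 + 87 = 2373.
  i=8: a_8=1, p_8 = 1*114913 + 6150 = 121063, q_8 = 1*2373 + 127 = 2500.
  i=9: a_9=2, p_9 = 2*121063 + 114913 = 357039, q_9 = 2*2500 + 2373 = 7373.
  i=10: a_10=5, p_10 = 5*357039 + 121063 = 1906258, q_10 = 5*7373 + 2500 = 39365.
  i=11: a_11=1, p_11 = 1*1906258 + 357039 = 2263297, q_11 = 1*39365 + 7373 = 46738.
  i=12: a_12=2, p_12 = 2*2263297 + 1906258 = 6432852, q_12 = 2*46738 + 39365 = 132841.
  i=13: a_13=2, p_13 = 2*6432852 + 2263297 = 15129001, q_13 = 2*132841 + 46738 = 312420.
Check: 15129001^2 - 2345*312420^2 = 228886671258001 - 228886671258000 = 1, so (x, y) = (15129001, 312420) solves the equation, and by the theorem it is the least positive solution.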